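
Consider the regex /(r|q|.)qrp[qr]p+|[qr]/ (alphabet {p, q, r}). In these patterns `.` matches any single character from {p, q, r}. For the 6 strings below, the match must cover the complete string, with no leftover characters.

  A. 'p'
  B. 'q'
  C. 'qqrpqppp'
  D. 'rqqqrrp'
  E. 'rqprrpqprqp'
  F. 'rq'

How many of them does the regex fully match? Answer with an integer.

A. 'p' → no match
B. 'q' → match
C. 'qqrpqppp' → match
D. 'rqqqrrp' → no match
E. 'rqprrpqprqp' → no match
F. 'rq' → no match
Total matched: 2

2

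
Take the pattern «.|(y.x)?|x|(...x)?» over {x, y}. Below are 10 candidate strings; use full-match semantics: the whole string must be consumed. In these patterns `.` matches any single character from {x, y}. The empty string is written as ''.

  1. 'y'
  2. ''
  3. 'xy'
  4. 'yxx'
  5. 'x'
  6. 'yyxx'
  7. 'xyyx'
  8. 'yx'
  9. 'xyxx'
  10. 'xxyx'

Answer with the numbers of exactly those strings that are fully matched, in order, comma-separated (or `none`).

1 → match
2 → match
3 → no match
4 → match
5 → match
6 → match
7 → match
8 → no match
9 → match
10 → match

1, 2, 4, 5, 6, 7, 9, 10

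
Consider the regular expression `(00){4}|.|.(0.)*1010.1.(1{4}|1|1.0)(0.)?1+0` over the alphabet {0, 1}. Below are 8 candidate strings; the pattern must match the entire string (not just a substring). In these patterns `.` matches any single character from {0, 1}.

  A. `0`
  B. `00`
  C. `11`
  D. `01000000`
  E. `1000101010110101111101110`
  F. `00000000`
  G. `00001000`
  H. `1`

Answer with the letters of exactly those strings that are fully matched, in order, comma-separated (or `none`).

A, E, F, H

A. `0` → match
B. `00` → no match
C. `11` → no match
D. `01000000` → no match
E → match
F. `00000000` → match
G. `00001000` → no match
H. `1` → match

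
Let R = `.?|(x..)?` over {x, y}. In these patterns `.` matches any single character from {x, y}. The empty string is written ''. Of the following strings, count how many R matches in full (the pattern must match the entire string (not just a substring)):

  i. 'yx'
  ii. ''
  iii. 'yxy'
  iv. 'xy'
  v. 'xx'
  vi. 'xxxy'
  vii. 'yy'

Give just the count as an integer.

i → no match
ii → match
iii → no match
iv → no match
v → no match
vi → no match
vii → no match
Total matched: 1

1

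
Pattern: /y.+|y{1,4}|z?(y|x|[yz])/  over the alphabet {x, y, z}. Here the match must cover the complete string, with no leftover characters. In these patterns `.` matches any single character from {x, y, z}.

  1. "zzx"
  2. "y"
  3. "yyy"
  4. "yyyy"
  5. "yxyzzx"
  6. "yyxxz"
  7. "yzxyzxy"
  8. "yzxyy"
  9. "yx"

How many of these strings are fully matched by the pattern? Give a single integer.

1 → no match
2 → match
3 → match
4 → match
5 → match
6 → match
7 → match
8 → match
9 → match
Total matched: 8

8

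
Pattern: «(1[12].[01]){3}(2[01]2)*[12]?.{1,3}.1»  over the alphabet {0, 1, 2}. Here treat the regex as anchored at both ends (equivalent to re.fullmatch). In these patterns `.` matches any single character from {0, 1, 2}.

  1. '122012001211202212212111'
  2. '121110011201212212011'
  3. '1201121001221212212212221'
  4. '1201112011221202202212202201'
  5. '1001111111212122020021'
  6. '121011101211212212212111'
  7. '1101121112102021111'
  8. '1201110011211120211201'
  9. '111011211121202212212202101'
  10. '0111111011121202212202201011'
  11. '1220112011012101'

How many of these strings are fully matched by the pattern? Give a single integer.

1 → match
2 → no match
3 → no match
4 → no match
5 → no match
6 → match
7 → match
8 → no match
9 → match
10 → no match — must start with '1'
11 → match
Total matched: 5

5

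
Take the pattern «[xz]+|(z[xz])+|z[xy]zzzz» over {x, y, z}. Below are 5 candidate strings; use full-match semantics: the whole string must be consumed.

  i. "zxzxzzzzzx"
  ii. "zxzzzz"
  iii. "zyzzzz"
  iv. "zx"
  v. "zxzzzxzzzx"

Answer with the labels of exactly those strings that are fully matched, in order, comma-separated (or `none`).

i, ii, iii, iv, v

i → match
ii → match
iii → match
iv → match
v → match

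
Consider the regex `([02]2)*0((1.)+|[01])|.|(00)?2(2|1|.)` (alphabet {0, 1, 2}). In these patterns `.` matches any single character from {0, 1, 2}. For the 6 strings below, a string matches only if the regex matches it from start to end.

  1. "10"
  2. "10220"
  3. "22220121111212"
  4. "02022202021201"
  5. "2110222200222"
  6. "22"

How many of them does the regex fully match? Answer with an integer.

1

1 → no match
2 → no match
3 → no match
4 → no match
5 → no match
6 → match
Total matched: 1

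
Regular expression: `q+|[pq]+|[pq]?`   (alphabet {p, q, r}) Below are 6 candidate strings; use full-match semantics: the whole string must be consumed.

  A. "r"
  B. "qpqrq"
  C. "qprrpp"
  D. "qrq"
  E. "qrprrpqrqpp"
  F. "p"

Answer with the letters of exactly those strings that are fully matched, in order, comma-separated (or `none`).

A → no match
B → no match
C → no match
D → no match
E → no match
F → match

F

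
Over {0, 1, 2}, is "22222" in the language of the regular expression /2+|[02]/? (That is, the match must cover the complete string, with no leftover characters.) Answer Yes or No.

Yes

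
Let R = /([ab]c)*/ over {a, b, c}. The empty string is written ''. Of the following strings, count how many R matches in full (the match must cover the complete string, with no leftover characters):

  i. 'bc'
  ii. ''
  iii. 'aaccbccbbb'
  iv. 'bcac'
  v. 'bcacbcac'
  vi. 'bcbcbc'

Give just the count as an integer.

i → match
ii → match
iii → no match
iv → match
v → match
vi → match
Total matched: 5

5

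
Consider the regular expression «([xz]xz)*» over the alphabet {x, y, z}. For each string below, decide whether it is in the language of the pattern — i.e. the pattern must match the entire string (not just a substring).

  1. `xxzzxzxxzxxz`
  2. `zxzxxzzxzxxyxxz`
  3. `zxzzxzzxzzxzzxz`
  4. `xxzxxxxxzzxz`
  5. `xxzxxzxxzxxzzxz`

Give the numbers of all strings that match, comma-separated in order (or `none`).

1 → match
2 → no match
3 → match
4 → no match
5 → match

1, 3, 5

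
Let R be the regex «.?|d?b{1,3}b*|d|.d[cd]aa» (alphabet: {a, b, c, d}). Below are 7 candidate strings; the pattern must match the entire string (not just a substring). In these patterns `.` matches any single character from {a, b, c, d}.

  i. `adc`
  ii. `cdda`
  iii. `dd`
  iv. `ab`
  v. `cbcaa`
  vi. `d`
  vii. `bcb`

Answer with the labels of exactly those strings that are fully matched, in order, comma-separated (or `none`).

vi

i → no match
ii → no match
iii → no match
iv → no match
v → no match
vi → match
vii → no match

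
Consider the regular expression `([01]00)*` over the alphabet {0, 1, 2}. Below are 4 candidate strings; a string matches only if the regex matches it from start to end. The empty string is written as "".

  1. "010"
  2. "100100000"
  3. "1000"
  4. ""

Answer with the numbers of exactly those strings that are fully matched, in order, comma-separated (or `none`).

2, 4

1 → no match
2 → match
3 → no match
4 → match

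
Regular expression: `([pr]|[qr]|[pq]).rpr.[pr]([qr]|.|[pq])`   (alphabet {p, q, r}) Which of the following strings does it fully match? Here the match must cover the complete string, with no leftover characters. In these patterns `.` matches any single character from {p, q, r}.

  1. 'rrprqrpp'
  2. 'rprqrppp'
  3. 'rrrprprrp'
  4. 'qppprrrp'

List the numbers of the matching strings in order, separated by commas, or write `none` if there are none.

1 → no match
2 → no match
3 → no match
4 → no match

none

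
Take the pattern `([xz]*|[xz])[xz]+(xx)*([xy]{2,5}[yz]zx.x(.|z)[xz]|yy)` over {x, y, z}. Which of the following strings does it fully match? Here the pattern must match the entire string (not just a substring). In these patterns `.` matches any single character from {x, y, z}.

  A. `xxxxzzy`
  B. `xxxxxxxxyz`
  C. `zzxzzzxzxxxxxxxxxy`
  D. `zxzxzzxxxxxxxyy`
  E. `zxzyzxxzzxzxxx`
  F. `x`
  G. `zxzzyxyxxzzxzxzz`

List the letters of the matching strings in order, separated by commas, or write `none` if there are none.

A → no match
B → no match
C → no match
D → match
E → no match
F → no match
G → match

D, G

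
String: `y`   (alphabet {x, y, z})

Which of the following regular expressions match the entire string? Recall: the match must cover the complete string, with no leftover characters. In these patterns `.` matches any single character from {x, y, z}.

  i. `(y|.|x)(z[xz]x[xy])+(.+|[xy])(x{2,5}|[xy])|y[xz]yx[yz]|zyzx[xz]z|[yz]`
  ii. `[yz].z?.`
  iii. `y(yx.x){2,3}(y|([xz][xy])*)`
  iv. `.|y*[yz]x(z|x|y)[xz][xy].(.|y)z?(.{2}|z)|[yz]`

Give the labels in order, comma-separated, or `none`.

i → match
ii → no match
iii → no match — must start with `yyx`
iv → match

i, iv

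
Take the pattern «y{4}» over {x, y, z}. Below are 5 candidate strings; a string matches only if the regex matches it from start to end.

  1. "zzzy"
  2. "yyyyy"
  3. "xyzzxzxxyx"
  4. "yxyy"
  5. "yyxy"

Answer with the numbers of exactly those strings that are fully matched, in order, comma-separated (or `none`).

1 → no match — must start with "y"
2 → no match
3 → no match — must start with "y"
4 → no match
5 → no match

none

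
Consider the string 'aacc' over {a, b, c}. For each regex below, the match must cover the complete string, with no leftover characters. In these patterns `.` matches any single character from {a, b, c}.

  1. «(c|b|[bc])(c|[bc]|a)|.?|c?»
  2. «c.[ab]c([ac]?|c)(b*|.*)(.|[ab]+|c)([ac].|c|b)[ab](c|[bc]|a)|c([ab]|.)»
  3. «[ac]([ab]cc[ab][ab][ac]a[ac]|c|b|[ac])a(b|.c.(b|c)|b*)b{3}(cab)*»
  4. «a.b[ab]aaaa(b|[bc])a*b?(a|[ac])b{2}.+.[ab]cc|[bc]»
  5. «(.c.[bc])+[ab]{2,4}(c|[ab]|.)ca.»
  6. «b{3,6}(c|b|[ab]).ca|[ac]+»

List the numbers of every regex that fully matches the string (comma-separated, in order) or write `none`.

6

1 → no match
2 → no match — must start with 'c'
3 → no match
4 → no match
5 → no match
6 → match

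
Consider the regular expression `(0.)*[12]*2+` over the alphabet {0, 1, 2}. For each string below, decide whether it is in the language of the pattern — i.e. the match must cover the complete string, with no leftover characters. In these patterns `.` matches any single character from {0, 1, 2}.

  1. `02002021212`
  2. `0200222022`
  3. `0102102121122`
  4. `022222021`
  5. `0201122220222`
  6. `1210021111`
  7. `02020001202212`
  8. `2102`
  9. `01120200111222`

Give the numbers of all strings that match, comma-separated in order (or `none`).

1 → no match
2 → no match
3 → no match
4 → no match — must end with `2`
5 → no match
6 → no match — must end with `2`
7 → no match
8 → no match
9 → no match

none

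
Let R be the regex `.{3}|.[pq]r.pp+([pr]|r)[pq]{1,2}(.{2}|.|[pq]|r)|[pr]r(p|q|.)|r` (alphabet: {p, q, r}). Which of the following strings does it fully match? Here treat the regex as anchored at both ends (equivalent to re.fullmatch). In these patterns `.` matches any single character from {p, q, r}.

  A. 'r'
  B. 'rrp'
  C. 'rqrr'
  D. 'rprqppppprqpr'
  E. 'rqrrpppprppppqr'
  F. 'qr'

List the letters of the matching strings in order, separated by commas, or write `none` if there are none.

A, B, D

A. 'r' → match
B. 'rrp' → match
C. 'rqrr' → no match
D → match
E → no match
F. 'qr' → no match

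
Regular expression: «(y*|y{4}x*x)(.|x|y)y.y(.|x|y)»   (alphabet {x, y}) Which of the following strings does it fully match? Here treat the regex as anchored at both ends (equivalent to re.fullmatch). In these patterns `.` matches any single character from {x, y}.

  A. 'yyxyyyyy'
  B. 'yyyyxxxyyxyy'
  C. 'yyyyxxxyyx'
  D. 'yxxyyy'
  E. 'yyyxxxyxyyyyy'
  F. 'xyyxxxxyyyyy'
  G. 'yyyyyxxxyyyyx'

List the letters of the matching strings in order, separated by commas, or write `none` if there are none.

B

A → no match
B → match
C → no match
D → no match
E → no match
F → no match
G → no match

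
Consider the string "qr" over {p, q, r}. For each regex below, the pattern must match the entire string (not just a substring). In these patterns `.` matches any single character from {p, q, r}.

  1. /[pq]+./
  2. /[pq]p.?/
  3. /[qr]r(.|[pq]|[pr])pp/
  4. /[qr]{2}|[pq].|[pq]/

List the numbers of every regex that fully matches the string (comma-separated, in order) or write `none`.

1, 4

1 → match
2 → no match
3 → no match — must end with "pp"
4 → match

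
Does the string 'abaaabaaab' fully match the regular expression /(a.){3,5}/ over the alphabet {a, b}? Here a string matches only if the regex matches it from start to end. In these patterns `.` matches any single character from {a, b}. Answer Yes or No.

Yes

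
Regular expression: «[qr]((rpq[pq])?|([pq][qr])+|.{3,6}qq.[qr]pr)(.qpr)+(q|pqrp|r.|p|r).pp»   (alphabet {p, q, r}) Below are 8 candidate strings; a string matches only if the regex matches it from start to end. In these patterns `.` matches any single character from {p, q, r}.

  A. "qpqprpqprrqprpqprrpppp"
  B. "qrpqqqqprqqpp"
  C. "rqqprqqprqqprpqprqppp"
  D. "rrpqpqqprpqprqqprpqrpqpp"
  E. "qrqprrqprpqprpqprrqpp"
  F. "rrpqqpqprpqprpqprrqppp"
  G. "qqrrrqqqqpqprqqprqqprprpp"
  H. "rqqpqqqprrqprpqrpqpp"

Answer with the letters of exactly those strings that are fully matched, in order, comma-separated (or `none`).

A → match
B → match
C → match
D → match
E → match
F → match
G → match
H → match

A, B, C, D, E, F, G, H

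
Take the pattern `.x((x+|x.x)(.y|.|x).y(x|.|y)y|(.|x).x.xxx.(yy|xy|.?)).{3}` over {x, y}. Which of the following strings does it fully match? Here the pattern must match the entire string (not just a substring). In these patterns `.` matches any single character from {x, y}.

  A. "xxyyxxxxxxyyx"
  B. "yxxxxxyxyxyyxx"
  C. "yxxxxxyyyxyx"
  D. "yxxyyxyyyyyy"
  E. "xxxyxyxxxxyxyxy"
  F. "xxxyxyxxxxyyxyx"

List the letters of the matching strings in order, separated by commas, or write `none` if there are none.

A, B, C, D, F

A → match
B → match
C → match
D → match
E → no match
F → match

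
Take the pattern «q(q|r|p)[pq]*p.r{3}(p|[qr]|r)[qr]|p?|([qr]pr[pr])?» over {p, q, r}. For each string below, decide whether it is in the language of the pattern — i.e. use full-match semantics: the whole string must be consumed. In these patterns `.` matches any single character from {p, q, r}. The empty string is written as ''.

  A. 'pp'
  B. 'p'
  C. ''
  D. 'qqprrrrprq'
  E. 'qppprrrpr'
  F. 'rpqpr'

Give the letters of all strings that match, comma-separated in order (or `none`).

A → no match
B → match
C → match
D → no match
E → match
F → no match

B, C, E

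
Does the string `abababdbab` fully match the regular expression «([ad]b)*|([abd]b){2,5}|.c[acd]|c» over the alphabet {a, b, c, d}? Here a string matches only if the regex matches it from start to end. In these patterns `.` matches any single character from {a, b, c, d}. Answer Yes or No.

Yes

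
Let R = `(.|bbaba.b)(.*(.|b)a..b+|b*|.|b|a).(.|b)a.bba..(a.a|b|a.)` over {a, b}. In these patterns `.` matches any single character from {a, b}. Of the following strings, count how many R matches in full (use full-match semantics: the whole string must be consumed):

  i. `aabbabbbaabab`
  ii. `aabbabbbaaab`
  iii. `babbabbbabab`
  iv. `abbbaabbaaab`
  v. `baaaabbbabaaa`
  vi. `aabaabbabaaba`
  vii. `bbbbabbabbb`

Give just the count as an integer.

6

i → match
ii → match
iii → match
iv → match
v → match
vi → match
vii → no match
Total matched: 6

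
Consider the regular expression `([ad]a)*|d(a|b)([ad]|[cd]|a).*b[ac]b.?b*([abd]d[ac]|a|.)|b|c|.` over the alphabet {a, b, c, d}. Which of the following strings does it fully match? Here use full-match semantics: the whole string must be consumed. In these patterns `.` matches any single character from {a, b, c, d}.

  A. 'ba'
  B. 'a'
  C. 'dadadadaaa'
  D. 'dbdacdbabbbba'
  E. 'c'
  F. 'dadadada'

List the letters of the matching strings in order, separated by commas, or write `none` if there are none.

A → no match
B → match
C → match
D → match
E → match
F → match

B, C, D, E, F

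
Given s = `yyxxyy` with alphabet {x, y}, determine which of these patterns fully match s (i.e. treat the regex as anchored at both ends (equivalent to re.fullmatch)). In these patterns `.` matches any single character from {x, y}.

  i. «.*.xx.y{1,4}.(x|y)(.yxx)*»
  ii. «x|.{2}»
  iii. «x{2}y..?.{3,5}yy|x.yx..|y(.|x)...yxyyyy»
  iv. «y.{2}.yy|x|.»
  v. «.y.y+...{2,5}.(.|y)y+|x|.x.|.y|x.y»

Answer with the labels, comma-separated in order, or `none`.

i → no match
ii → no match
iii → no match
iv → match
v → no match

iv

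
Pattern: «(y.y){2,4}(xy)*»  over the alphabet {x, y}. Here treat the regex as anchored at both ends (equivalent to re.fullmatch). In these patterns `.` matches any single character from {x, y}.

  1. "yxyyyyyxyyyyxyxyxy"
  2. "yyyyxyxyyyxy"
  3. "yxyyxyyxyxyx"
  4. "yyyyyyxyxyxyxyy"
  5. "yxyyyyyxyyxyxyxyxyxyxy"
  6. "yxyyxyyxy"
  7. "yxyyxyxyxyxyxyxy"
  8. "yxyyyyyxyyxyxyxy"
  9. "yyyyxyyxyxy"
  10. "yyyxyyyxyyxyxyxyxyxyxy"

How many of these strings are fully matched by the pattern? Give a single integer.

6

1 → match
2 → no match
3 → no match
4 → no match
5 → match
6 → match
7 → match
8 → match
9 → match
10 → no match
Total matched: 6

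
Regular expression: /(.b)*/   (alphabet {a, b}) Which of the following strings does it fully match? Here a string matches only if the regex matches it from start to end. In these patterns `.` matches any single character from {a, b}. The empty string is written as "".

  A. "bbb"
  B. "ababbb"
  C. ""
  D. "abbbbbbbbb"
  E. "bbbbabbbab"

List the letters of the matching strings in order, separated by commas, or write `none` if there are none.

B, C, D, E

A. "bbb" → no match
B. "ababbb" → match
C. "" → match
D. "abbbbbbbbb" → match
E. "bbbbabbbab" → match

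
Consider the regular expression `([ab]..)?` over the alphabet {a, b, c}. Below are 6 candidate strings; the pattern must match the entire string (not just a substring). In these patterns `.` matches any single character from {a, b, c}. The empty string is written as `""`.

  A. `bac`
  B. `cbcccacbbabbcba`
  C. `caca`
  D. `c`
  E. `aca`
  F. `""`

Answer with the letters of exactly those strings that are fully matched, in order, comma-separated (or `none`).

A. `bac` → match
B → no match
C. `caca` → no match
D. `c` → no match
E. `aca` → match
F. `""` → match

A, E, F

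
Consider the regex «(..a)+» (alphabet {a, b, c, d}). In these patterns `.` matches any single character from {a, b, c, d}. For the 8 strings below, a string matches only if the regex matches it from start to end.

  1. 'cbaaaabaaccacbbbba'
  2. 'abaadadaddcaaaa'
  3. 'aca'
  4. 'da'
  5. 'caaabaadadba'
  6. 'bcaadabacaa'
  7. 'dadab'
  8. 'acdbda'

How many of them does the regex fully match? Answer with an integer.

2

1 → no match
2 → no match
3 → match
4 → no match
5 → match
6 → no match
7 → no match — must end with 'a'
8 → no match
Total matched: 2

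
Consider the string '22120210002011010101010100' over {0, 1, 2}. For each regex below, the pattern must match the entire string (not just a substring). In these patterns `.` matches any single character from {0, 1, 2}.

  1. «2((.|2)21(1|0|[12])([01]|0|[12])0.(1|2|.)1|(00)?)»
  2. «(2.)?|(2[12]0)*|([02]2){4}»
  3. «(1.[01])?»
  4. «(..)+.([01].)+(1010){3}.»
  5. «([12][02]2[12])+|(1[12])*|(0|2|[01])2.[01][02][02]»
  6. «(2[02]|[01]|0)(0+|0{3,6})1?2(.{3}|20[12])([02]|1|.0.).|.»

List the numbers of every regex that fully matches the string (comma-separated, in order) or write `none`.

4

1 → no match
2 → no match
3 → no match
4 → match
5 → no match
6 → no match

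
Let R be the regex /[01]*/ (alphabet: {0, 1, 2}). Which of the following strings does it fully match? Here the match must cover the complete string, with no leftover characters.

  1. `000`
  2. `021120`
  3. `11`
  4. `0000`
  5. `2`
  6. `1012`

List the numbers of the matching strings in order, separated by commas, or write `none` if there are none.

1, 3, 4

1. `000` → match
2. `021120` → no match
3. `11` → match
4. `0000` → match
5. `2` → no match
6. `1012` → no match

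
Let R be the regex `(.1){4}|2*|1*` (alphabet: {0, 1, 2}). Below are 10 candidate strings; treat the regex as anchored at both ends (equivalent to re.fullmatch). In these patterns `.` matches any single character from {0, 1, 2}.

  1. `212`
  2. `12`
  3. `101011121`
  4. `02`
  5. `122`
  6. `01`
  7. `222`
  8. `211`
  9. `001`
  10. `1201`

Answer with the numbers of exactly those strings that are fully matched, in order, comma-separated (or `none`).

1. `212` → no match
2. `12` → no match
3. `101011121` → no match
4. `02` → no match
5. `122` → no match
6. `01` → no match
7. `222` → match
8. `211` → no match
9. `001` → no match
10. `1201` → no match

7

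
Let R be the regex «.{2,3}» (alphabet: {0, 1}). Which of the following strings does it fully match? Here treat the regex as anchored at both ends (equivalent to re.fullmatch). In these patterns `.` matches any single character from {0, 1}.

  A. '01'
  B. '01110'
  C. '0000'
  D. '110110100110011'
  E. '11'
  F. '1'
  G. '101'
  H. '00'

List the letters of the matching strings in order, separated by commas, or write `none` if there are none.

A → match
B → no match
C → no match
D → no match
E → match
F → no match
G → match
H → match

A, E, G, H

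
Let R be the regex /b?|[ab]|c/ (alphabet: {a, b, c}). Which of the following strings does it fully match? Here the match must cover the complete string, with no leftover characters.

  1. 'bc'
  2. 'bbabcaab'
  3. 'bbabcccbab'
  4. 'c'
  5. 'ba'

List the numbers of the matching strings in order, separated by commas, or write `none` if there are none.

4

1 → no match
2 → no match
3 → no match
4 → match
5 → no match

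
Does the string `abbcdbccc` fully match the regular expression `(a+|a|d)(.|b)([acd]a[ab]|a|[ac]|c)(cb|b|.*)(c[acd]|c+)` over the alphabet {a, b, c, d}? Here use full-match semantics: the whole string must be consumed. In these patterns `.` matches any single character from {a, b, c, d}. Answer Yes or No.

No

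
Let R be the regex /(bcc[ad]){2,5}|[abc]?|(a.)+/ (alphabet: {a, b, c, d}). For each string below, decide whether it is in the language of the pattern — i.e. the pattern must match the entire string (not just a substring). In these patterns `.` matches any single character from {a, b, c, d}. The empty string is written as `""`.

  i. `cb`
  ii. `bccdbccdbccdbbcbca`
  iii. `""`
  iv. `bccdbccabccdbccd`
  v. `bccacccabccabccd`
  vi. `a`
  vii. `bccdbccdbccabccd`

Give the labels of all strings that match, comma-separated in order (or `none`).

i → no match
ii → no match
iii → match
iv → match
v → no match
vi → match
vii → match

iii, iv, vi, vii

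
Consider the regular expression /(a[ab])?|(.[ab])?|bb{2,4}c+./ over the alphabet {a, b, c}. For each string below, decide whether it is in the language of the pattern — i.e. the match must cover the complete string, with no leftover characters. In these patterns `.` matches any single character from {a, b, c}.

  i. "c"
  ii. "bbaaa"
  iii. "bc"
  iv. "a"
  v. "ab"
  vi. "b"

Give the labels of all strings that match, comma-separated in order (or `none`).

v

i → no match
ii → no match
iii → no match
iv → no match
v → match
vi → no match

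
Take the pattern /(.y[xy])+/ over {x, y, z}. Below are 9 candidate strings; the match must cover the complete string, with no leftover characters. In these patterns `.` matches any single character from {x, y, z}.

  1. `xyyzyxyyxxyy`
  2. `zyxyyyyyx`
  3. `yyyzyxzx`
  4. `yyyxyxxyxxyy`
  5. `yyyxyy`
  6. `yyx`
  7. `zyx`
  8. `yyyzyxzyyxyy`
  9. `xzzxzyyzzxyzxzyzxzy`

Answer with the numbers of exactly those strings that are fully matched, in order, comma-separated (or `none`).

1, 2, 4, 5, 6, 7, 8

1. `xyyzyxyyxxyy` → match
2. `zyxyyyyyx` → match
3. `yyyzyxzx` → no match
4. `yyyxyxxyxxyy` → match
5. `yyyxyy` → match
6. `yyx` → match
7. `zyx` → match
8. `yyyzyxzyyxyy` → match
9 → no match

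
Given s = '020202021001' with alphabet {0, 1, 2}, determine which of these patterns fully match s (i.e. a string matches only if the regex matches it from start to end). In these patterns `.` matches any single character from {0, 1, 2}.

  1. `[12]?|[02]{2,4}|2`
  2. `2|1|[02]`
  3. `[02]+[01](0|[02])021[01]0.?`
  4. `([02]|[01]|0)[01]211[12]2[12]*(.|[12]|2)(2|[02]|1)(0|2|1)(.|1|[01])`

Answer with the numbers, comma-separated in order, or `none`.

1 → no match
2 → no match
3 → match
4 → no match

3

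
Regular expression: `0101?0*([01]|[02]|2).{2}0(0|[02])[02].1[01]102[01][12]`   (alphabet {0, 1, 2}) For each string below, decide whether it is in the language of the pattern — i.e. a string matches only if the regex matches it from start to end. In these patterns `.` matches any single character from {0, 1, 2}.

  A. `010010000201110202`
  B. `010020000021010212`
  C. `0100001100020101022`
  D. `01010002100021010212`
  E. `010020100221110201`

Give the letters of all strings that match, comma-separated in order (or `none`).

A → match
B → match
C → no match
D → match
E → match

A, B, D, E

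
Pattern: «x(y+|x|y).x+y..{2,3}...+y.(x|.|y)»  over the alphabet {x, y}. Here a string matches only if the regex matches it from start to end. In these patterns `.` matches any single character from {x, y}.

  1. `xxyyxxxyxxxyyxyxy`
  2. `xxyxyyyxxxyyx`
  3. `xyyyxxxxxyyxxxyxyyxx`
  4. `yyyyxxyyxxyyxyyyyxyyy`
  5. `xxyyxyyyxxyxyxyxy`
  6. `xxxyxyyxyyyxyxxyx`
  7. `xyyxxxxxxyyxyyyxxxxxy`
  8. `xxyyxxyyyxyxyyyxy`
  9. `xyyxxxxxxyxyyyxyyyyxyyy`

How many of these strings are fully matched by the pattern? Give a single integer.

2

1 → no match
2 → no match
3 → match
4 → no match — must start with `x`
5 → no match
6 → no match
7 → no match
8 → no match
9 → match
Total matched: 2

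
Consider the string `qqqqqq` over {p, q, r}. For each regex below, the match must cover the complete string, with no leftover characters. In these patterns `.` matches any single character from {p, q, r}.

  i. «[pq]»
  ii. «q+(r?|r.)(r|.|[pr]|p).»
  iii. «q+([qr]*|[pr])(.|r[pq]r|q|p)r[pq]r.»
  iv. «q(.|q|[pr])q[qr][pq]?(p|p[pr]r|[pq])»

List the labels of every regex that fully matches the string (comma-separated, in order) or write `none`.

i → no match
ii → match
iii → no match
iv → match

ii, iv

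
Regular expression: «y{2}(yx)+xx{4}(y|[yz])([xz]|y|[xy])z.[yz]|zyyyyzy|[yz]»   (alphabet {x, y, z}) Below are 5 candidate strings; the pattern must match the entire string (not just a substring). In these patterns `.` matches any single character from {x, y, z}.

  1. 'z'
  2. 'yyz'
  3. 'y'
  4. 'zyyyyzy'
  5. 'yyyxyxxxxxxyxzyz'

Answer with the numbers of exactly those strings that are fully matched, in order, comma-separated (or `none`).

1. 'z' → match
2. 'yyz' → no match
3. 'y' → match
4. 'zyyyyzy' → match
5 → match

1, 3, 4, 5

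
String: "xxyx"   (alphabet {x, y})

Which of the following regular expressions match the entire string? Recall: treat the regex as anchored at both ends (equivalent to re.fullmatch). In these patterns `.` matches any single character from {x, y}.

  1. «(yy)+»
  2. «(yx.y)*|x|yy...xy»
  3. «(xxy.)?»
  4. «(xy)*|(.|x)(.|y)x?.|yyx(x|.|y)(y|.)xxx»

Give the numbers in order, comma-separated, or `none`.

3

1 → no match — must start with "yy"
2 → no match
3 → match
4 → no match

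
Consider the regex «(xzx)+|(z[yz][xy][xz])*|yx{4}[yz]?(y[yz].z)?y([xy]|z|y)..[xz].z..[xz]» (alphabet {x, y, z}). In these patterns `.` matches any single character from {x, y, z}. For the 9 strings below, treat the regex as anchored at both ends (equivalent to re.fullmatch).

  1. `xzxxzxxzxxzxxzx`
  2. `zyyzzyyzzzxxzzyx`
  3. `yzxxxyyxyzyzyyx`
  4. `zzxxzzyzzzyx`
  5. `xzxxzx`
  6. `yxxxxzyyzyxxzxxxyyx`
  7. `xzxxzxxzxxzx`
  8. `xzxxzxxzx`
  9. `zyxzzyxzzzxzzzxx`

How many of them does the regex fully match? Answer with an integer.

7

1 → match
2 → match
3 → no match
4 → match
5 → match
6 → no match
7 → match
8 → match
9 → match
Total matched: 7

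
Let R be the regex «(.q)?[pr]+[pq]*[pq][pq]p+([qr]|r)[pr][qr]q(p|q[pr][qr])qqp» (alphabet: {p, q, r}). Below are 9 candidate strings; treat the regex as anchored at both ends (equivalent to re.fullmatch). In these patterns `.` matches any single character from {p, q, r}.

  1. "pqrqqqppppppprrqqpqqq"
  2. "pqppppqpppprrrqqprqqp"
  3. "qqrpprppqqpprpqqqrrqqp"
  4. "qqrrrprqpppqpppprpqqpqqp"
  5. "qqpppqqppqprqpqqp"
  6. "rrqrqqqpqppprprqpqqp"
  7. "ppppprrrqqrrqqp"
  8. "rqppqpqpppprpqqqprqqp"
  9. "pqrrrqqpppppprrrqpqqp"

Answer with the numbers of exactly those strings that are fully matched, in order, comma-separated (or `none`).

2, 3, 4, 5, 7, 8, 9

1 → no match — must end with "qqp"
2 → match
3 → match
4 → match
5 → match
6 → no match
7 → match
8 → match
9 → match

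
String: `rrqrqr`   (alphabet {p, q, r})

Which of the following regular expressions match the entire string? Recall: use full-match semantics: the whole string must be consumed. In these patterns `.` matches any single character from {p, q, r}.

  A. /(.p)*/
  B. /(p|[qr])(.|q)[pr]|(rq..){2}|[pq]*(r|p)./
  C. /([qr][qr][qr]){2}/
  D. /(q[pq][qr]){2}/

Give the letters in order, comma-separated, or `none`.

A → no match
B → no match
C → match
D → no match — must start with `q`

C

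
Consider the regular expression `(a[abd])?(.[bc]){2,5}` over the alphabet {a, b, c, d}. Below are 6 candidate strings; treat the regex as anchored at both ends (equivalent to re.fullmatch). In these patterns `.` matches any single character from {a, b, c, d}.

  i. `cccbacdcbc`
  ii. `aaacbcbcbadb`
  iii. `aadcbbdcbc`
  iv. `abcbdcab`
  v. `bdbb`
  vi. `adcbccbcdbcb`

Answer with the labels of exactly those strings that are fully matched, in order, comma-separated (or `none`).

i, iii, iv, vi

i → match
ii → no match
iii → match
iv → match
v → no match
vi → match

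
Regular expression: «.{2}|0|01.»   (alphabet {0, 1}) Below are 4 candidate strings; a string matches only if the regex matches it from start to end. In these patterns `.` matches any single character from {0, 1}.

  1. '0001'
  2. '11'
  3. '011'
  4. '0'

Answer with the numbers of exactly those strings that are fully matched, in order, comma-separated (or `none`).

1 → no match
2 → match
3 → match
4 → match

2, 3, 4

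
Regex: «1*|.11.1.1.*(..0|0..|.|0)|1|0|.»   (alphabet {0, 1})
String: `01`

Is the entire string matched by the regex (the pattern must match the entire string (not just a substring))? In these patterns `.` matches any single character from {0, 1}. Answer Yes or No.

No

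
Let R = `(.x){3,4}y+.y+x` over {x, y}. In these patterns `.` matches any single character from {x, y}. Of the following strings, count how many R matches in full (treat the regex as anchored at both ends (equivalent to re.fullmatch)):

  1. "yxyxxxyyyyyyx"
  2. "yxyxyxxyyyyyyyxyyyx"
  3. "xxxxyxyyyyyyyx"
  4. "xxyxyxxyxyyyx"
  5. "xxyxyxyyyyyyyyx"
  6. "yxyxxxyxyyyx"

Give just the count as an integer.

4

1 → match
2 → no match
3 → match
4 → no match
5 → match
6. "yxyxxxyxyyyx" → match
Total matched: 4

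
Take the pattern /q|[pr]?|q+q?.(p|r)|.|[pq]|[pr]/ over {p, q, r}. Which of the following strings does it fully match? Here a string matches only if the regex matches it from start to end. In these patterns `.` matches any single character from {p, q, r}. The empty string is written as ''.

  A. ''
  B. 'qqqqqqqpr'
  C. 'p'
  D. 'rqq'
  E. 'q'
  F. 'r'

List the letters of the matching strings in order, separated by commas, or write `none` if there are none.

A → match
B → match
C → match
D → no match
E → match
F → match

A, B, C, E, F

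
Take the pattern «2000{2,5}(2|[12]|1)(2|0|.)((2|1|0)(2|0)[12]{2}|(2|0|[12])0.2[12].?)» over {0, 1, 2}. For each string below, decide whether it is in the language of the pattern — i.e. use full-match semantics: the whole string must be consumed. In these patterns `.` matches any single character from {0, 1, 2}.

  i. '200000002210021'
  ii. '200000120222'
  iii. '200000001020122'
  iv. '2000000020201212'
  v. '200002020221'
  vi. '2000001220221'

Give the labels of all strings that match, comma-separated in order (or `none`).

i, ii, iii, iv, v, vi

i → match
ii → match
iii → match
iv → match
v → match
vi → match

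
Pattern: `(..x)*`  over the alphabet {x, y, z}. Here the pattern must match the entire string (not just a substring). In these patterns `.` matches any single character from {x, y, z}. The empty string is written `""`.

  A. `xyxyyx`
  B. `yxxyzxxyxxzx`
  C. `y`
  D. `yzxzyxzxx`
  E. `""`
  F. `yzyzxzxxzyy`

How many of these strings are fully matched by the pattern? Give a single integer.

A. `xyxyyx` → match
B. `yxxyzxxyxxzx` → match
C. `y` → no match
D. `yzxzyxzxx` → match
E. `""` → match
F. `yzyzxzxxzyy` → no match
Total matched: 4

4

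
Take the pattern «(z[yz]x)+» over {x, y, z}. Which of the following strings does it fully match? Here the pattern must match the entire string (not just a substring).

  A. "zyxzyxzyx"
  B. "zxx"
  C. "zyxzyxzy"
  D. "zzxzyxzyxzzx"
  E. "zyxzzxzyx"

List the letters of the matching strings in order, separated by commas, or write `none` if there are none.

A, D, E

A → match
B → no match
C → no match — must end with "x"
D → match
E → match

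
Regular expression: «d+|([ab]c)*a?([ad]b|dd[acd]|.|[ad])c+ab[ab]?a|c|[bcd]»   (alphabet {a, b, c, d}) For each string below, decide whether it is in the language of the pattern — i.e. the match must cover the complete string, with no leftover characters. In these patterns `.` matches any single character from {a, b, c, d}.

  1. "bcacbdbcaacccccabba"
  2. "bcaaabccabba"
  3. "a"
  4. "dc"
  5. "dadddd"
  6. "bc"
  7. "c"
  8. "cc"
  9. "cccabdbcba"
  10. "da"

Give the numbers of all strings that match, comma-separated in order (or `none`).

7

1 → no match
2. "bcaaabccabba" → no match
3. "a" → no match
4. "dc" → no match
5. "dadddd" → no match
6. "bc" → no match
7. "c" → match
8. "cc" → no match
9. "cccabdbcba" → no match
10. "da" → no match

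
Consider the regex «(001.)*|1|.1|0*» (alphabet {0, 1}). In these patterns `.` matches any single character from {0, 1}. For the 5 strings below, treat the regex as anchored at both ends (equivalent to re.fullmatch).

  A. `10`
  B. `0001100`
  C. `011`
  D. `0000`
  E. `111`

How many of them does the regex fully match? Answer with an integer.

1

A → no match
B → no match
C → no match
D → match
E → no match
Total matched: 1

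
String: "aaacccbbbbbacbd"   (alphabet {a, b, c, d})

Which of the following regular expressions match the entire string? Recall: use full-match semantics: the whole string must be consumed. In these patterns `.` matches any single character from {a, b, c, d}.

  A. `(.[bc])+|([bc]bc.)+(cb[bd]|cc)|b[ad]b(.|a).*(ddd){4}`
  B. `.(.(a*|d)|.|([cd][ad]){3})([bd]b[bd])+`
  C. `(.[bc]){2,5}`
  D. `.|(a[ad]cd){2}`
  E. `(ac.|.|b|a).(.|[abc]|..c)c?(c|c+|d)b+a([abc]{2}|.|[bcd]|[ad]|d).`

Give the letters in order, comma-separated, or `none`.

A → no match
B → no match
C → no match
D → no match
E → match

E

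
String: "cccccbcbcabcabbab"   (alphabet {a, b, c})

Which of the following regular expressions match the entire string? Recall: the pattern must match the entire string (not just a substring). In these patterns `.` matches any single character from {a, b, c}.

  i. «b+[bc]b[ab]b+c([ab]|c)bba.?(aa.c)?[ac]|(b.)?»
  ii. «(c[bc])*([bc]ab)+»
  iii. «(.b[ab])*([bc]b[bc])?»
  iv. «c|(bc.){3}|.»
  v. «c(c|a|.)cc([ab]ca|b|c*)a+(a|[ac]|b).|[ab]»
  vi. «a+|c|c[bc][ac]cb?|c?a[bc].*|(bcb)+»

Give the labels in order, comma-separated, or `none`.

ii

i → no match
ii → match
iii → no match
iv → no match
v → no match
vi → no match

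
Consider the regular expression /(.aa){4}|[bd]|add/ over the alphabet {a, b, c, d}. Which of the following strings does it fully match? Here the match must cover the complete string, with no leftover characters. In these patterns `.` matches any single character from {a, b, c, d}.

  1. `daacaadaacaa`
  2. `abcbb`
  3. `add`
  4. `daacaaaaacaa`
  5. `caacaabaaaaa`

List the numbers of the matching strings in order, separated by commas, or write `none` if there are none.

1. `daacaadaacaa` → match
2. `abcbb` → no match
3. `add` → match
4. `daacaaaaacaa` → match
5. `caacaabaaaaa` → match

1, 3, 4, 5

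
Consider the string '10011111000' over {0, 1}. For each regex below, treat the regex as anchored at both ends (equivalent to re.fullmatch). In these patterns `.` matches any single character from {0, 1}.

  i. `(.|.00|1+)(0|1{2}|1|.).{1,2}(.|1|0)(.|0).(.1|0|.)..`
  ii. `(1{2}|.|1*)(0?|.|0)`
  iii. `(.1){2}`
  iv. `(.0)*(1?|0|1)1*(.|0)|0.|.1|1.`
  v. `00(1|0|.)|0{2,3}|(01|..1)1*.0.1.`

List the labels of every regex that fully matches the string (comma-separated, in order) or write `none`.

i → match
ii → no match
iii → no match — must end with '1'
iv → no match
v → no match

i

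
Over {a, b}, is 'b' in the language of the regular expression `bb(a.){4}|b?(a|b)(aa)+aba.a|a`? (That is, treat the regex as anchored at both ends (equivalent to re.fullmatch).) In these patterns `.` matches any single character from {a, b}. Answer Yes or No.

No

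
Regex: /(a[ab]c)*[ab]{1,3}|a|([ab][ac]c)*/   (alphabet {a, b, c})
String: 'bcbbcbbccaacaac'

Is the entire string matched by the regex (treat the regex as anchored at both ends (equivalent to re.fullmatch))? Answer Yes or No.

No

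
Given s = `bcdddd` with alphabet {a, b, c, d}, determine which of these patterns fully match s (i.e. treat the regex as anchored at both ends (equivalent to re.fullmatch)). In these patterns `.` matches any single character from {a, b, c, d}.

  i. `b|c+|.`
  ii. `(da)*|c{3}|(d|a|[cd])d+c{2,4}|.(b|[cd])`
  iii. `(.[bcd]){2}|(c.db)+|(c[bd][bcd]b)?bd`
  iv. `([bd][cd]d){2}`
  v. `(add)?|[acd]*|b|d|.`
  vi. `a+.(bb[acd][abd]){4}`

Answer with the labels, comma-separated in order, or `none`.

iv

i → no match
ii → no match
iii → no match
iv → match
v → no match
vi → no match — must start with `a`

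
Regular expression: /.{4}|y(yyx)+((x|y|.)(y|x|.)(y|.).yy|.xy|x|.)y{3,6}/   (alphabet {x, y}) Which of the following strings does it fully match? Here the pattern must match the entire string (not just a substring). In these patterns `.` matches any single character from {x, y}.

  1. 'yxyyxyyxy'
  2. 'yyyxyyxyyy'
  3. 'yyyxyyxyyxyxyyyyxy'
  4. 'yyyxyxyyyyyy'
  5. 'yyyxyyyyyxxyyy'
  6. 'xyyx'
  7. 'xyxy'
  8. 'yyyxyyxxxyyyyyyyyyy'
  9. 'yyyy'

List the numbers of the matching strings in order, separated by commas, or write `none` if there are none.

4, 6, 7, 8, 9

1. 'yxyyxyyxy' → no match
2. 'yyyxyyxyyy' → no match
3 → no match
4. 'yyyxyxyyyyyy' → match
5 → no match
6. 'xyyx' → match
7. 'xyxy' → match
8 → match
9. 'yyyy' → match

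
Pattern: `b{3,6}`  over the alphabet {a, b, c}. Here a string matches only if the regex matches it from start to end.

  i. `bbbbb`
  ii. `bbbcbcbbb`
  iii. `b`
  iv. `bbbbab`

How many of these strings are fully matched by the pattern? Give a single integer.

1

i → match
ii → no match
iii → no match
iv → no match
Total matched: 1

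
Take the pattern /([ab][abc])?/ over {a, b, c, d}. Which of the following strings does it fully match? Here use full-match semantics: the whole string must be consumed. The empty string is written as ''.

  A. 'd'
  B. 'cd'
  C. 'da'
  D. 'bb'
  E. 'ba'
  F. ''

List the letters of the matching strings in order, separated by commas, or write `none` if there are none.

D, E, F

A. 'd' → no match
B. 'cd' → no match
C. 'da' → no match
D. 'bb' → match
E. 'ba' → match
F. '' → match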